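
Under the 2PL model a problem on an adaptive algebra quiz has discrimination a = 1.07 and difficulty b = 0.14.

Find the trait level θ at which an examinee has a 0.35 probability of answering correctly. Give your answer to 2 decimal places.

-0.44

P(θ) = 1 / (1 + exp(−a(θ − b)))
logit = ln(0.3500/0.6500) = -0.6190
θ = b + logit/(a) = 0.14 + (-0.6190)/1.0700 = -0.4385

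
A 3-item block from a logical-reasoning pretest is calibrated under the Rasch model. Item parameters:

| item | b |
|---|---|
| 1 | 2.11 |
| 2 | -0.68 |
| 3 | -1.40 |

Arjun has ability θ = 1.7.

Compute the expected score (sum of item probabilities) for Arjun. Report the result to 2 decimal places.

P(θ) = 1 / (1 + exp(−(θ − b)))
P_1 = 1/(1+e^{0.4100}) = 0.3989
P_2 = 1/(1+e^{-2.3800}) = 0.9153
P_3 = 1/(1+e^{-3.1000}) = 0.9569
E[score] = 0.3989 + 0.9153 + 0.9569 = 2.2711

2.27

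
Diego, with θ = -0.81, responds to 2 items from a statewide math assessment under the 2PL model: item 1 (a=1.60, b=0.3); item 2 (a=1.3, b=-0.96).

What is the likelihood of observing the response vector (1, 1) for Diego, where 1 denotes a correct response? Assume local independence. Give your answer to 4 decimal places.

P(θ) = 1 / (1 + exp(−a(θ − b)))
P_1 = 1/(1+e^{1.7760}) = 0.1448
P_2 = 1/(1+e^{-0.1950}) = 0.5486
L = P_1 × P_2 = 0.1448 × 0.5486 = 0.07944

0.0794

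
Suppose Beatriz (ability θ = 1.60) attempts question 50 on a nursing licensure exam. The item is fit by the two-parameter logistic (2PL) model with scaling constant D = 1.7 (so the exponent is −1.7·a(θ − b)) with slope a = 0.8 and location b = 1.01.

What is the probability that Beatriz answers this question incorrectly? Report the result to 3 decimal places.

P(θ) = 1 / (1 + exp(−D·a(θ − b)))
Exponent: 1.7 × 0.8 × (1.60 − 1.01) = 0.8024
1/(1 + e^{-0.8024}) = 0.6905
P = 0.6905
P(incorrect) = 1 − 0.6905 = 0.3095

0.310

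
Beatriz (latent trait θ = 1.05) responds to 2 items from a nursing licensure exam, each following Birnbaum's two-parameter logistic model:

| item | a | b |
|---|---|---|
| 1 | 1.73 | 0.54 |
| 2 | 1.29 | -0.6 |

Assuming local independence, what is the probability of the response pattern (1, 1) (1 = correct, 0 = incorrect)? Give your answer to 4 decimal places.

0.6321

P(θ) = 1 / (1 + exp(−a(θ − b)))
P_1 = 1/(1+e^{-0.8823}) = 0.7073
P_2 = 1/(1+e^{-2.1285}) = 0.8936
L = P_1 × P_2 = 0.7073 × 0.8936 = 0.63207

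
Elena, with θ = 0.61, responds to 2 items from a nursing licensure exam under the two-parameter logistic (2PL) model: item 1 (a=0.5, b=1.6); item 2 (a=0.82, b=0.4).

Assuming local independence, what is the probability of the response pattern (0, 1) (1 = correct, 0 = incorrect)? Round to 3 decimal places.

P(θ) = 1 / (1 + exp(−a(θ − b)))
P_1 = 1/(1+e^{0.4950}) = 0.3787
P_2 = 1/(1+e^{-0.1722}) = 0.5429
L = (1−P_1) × P_2 = 0.6213 × 0.5429 = 0.33732

0.337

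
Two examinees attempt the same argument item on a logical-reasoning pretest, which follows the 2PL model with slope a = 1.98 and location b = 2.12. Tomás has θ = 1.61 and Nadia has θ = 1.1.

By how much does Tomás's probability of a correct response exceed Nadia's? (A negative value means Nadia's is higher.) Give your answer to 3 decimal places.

P(θ) = 1 / (1 + exp(−a(θ − b)))
P(Tomás) = 0.2670  [exponent -1.0098]
P(Nadia) = 0.1172  [exponent -2.0196]
Difference = 0.2670 − 0.1172 = 0.1499

0.150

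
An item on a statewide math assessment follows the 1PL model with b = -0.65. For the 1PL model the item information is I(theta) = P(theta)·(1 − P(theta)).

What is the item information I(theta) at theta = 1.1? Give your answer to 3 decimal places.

0.126

P = 1/(1+e^{-1.7500}) = 0.8520
P(1−P) = 0.8520 × 0.1480 = 0.1261
I = P(1−P) = 0.12613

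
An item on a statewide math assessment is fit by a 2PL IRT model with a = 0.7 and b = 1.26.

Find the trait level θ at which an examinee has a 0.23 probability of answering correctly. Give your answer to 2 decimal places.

P(θ) = 1 / (1 + exp(−a(θ − b)))
logit = ln(0.2300/0.7700) = -1.2083
θ = b + logit/(a) = 1.26 + (-1.2083)/0.7000 = -0.4662

-0.47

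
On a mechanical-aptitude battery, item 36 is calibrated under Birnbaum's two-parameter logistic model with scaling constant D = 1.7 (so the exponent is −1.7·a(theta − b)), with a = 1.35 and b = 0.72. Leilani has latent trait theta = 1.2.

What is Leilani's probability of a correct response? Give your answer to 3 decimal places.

P(theta) = 1 / (1 + exp(−D·a(theta − b)))
Exponent: 1.7 × 1.35 × (1.2 − 0.72) = 1.1016
1/(1 + e^{-1.1016}) = 0.7506
P = 0.7506

0.751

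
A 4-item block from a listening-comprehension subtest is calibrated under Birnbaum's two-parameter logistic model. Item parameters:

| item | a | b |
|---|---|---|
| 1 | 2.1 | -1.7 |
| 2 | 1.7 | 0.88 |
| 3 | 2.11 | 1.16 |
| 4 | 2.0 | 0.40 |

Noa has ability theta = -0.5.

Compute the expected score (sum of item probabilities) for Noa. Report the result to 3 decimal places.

P(theta) = 1 / (1 + exp(−a(theta − b)))
P_1 = 1/(1+e^{-2.5200}) = 0.9255
P_2 = 1/(1+e^{2.3460}) = 0.0874
P_3 = 1/(1+e^{3.5026}) = 0.0292
P_4 = 1/(1+e^{1.8000}) = 0.1419
E[score] = 0.9255 + 0.0874 + 0.0292 + 0.1419 = 1.1840

1.184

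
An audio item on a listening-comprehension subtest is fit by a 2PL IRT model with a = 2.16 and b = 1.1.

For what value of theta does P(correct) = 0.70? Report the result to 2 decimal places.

P(theta) = 1 / (1 + exp(−a(theta − b)))
logit = ln(0.7000/0.3000) = 0.8473
theta = b + logit/(a) = 1.1 + 0.8473/2.1600 = 1.4923

1.49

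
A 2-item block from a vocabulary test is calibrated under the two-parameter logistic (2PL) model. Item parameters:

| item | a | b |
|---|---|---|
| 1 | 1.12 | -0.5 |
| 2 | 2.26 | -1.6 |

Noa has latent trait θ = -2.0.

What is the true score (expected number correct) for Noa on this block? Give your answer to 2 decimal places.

P(θ) = 1 / (1 + exp(−a(θ − b)))
P_1 = 1/(1+e^{1.6800}) = 0.1571
P_2 = 1/(1+e^{0.9040}) = 0.2882
E[score] = 0.1571 + 0.2882 = 0.4453

0.45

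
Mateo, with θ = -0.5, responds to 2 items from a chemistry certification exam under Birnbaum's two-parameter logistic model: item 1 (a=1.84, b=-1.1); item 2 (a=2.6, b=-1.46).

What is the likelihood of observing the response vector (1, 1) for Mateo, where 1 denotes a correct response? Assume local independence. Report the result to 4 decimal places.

P(θ) = 1 / (1 + exp(−a(θ − b)))
P_1 = 1/(1+e^{-1.1040}) = 0.7510
P_2 = 1/(1+e^{-2.4960}) = 0.9239
L = P_1 × P_2 = 0.7510 × 0.9239 = 0.69383

0.6938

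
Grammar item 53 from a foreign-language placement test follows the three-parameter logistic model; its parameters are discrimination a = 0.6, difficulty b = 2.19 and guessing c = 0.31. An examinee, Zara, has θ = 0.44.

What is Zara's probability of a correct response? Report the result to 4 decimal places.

0.4889

P(θ) = c + (1 − c) · 1 / (1 + exp(−a(θ − b)))
Exponent: 0.6 × (0.44 − 2.19) = -1.0500
1/(1 + e^{1.0500}) = 0.2592
P = 0.31 + 0.69 × 0.2592 = 0.4889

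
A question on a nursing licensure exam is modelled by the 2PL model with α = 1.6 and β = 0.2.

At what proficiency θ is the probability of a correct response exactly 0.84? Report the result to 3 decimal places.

P(θ) = 1 / (1 + exp(−α(θ − β)))
logit = ln(0.8400/0.1600) = 1.6582
θ = β + logit/(α) = 0.2 + 1.6582/1.6000 = 1.2364

1.236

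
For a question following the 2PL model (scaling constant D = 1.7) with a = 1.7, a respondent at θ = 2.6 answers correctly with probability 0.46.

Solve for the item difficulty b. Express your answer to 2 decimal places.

2.66

P(θ) = 1 / (1 + exp(−D·a(θ − b)))
logit(0.46) = ln(0.46/0.54) = -0.1603
b = θ − logit/(1.7·a) = 2.6 − (-0.1603)/2.8900 = 2.6555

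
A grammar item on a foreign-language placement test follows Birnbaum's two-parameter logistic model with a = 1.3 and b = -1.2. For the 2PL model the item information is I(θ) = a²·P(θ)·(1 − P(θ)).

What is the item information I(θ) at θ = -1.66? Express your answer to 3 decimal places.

0.387

P = 1/(1+e^{0.5980}) = 0.3548
P(1−P) = 0.3548 × 0.6452 = 0.2289
I = a² × P(1−P) = 1.3² × 0.2289 = 0.38687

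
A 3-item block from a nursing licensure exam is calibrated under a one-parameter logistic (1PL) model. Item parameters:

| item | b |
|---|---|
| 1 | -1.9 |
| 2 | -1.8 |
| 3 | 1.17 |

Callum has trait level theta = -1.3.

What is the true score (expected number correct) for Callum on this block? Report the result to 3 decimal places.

P(theta) = 1 / (1 + exp(−(theta − b)))
P_1 = 1/(1+e^{-0.6000}) = 0.6457
P_2 = 1/(1+e^{-0.5000}) = 0.6225
P_3 = 1/(1+e^{2.4700}) = 0.0780
E[score] = 0.6457 + 0.6225 + 0.0780 = 1.3461

1.346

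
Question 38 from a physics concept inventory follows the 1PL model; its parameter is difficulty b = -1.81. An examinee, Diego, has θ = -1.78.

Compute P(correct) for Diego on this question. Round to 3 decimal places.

0.507

P(θ) = 1 / (1 + exp(−(θ − b)))
Exponent: (-1.78 − (-1.81)) = 0.0300
1/(1 + e^{-0.0300}) = 0.5075
P = 0.5075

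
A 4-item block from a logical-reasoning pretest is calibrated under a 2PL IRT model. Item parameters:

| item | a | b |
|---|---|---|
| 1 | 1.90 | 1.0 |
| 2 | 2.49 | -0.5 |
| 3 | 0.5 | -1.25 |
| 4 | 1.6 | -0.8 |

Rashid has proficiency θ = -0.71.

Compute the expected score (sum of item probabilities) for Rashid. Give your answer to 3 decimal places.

1.513

P(θ) = 1 / (1 + exp(−a(θ − b)))
P_1 = 1/(1+e^{3.2490}) = 0.0374
P_2 = 1/(1+e^{0.5229}) = 0.3722
P_3 = 1/(1+e^{-0.2700}) = 0.5671
P_4 = 1/(1+e^{-0.1440}) = 0.5359
E[score] = 0.0374 + 0.3722 + 0.5671 + 0.5359 = 1.5126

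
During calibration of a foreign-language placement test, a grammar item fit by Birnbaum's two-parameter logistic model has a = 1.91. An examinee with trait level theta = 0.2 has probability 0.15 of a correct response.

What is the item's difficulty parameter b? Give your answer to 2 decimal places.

1.11

P(theta) = 1 / (1 + exp(−a(theta − b)))
logit(0.15) = ln(0.15/0.85) = -1.7346
b = theta − logit/(a) = 0.2 − (-1.7346)/1.9100 = 1.1082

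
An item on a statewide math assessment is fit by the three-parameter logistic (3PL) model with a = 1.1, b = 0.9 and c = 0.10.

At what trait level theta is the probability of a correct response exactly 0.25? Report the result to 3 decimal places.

P(theta) = c + (1 − c) · 1 / (1 + exp(−a(theta − b)))
Remove guessing floor: (0.25 − 0.10)/(1 − 0.10) = 0.1667
logit = ln(0.1667/0.8333) = -1.6094
theta = b + logit/(a) = 0.9 + (-1.6094)/1.1000 = -0.5631

-0.563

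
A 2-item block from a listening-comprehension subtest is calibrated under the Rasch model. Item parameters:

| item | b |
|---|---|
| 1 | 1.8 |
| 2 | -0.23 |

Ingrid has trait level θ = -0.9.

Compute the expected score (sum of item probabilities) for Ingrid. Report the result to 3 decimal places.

P(θ) = 1 / (1 + exp(−(θ − b)))
P_1 = 1/(1+e^{2.7000}) = 0.0630
P_2 = 1/(1+e^{0.6700}) = 0.3385
E[score] = 0.0630 + 0.3385 = 0.4015

0.401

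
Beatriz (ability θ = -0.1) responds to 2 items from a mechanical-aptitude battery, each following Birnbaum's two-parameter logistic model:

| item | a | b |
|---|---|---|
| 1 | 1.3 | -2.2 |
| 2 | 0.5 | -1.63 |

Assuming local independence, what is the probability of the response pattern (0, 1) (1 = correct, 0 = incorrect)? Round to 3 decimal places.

0.042

P(θ) = 1 / (1 + exp(−a(θ − b)))
P_1 = 1/(1+e^{-2.7300}) = 0.9388
P_2 = 1/(1+e^{-0.7650}) = 0.6824
L = (1−P_1) × P_2 = 0.0612 × 0.6824 = 0.04178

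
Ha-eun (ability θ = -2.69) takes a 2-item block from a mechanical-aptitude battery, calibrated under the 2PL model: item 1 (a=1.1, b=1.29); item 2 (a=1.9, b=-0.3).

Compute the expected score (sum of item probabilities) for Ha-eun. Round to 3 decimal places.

P(θ) = 1 / (1 + exp(−a(θ − b)))
P_1 = 1/(1+e^{4.3780}) = 0.0124
P_2 = 1/(1+e^{4.5410}) = 0.0106
E[score] = 0.0124 + 0.0106 = 0.0229

0.023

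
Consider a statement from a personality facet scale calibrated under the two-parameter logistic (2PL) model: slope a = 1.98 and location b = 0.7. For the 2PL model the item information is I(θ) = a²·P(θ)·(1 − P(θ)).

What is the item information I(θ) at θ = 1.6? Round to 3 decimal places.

P = 1/(1+e^{-1.7820}) = 0.8559
P(1−P) = 0.8559 × 0.1441 = 0.1233
I = a² × P(1−P) = 1.98² × 0.1233 = 0.48340

0.483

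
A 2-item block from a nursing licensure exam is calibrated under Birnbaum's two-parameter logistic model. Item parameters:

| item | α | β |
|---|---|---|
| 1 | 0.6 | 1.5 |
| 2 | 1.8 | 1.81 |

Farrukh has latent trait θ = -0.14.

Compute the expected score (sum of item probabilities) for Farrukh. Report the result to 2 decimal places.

P(θ) = 1 / (1 + exp(−α(θ − β)))
P_1 = 1/(1+e^{0.9840}) = 0.2721
P_2 = 1/(1+e^{3.5100}) = 0.0290
E[score] = 0.2721 + 0.0290 = 0.3011

0.30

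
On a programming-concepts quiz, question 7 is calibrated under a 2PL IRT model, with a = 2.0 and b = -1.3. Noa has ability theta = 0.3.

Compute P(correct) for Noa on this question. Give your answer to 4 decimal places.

P(theta) = 1 / (1 + exp(−a(theta − b)))
Exponent: 2.0 × (0.3 − (-1.3)) = 3.2000
1/(1 + e^{-3.2000}) = 0.9608

0.9608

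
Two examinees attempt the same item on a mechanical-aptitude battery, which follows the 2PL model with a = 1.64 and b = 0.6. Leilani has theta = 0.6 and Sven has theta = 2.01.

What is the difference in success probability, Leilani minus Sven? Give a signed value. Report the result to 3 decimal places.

-0.410

P(theta) = 1 / (1 + exp(−a(theta − b)))
P(Leilani) = 0.5000  [exponent 0.0000]
P(Sven) = 0.9099  [exponent 2.3124]
Difference = 0.5000 − 0.9099 = -0.4099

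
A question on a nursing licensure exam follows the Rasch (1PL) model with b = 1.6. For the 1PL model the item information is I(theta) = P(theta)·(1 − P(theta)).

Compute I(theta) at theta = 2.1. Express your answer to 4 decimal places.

0.2350

P = 1/(1+e^{-0.5000}) = 0.6225
P(1−P) = 0.6225 × 0.3775 = 0.2350
I = P(1−P) = 0.23500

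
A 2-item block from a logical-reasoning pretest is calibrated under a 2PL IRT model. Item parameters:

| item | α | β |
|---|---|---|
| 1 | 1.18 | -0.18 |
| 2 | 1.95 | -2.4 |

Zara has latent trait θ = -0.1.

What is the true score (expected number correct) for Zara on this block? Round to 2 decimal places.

P(θ) = 1 / (1 + exp(−α(θ − β)))
P_1 = 1/(1+e^{-0.0944}) = 0.5236
P_2 = 1/(1+e^{-4.4850}) = 0.9888
E[score] = 0.5236 + 0.9888 = 1.5124

1.51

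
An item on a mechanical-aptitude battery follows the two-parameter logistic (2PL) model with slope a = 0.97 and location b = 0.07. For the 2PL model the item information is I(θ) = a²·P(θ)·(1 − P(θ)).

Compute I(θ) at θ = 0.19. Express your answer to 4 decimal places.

P = 1/(1+e^{-0.1164}) = 0.5291
P(1−P) = 0.5291 × 0.4709 = 0.2492
I = a² × P(1−P) = 0.97² × 0.2492 = 0.23443

0.2344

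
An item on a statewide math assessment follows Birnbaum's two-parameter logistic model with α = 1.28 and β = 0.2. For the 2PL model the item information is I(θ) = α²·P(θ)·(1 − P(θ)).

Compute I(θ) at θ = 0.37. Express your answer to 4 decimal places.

P = 1/(1+e^{-0.2176}) = 0.5542
P(1−P) = 0.5542 × 0.4458 = 0.2471
I = α² × P(1−P) = 1.28² × 0.2471 = 0.40479

0.4048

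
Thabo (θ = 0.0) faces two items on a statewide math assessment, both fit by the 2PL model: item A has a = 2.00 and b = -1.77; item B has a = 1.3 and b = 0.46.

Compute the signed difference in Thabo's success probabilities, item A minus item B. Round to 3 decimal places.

P(θ) = 1 / (1 + exp(−a(θ − b)))
P_A = 0.9718
P_B = 0.3548
P_A − P_B = 0.6170

0.617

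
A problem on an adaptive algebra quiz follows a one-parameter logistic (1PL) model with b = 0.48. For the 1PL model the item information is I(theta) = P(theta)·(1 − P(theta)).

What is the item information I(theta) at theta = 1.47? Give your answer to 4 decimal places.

0.1975

P = 1/(1+e^{-0.9900}) = 0.7291
P(1−P) = 0.7291 × 0.2709 = 0.1975
I = P(1−P) = 0.19752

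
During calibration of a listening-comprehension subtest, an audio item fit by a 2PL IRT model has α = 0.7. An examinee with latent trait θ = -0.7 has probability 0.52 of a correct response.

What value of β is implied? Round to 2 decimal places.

-0.81

P(θ) = 1 / (1 + exp(−α(θ − β)))
logit(0.52) = ln(0.52/0.48) = 0.0800
β = θ − logit/(α) = -0.7 − 0.0800/0.7000 = -0.8143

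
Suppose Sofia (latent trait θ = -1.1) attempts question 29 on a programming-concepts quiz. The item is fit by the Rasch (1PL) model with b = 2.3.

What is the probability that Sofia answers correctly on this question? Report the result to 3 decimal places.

P(θ) = 1 / (1 + exp(−(θ − b)))
Exponent: (-1.1 − 2.3) = -3.4000
1/(1 + e^{3.4000}) = 0.0323
P = 0.0323

0.032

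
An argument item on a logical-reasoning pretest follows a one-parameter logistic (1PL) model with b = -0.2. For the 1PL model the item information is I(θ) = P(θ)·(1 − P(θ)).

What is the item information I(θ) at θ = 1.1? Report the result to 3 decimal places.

0.168

P = 1/(1+e^{-1.3000}) = 0.7858
P(1−P) = 0.7858 × 0.2142 = 0.1683
I = P(1−P) = 0.16830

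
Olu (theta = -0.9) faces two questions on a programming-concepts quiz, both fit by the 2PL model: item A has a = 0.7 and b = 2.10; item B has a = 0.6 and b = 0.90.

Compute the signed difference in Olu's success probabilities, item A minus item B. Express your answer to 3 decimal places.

P(theta) = 1 / (1 + exp(−a(theta − b)))
P_A = 0.1091
P_B = 0.2535
P_A − P_B = -0.1444

-0.144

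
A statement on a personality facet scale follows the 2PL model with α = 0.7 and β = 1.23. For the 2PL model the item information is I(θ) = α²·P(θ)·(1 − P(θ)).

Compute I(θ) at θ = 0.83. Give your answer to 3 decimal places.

0.120

P = 1/(1+e^{0.2800}) = 0.4305
P(1−P) = 0.4305 × 0.5695 = 0.2452
I = α² × P(1−P) = 0.7² × 0.2452 = 0.12013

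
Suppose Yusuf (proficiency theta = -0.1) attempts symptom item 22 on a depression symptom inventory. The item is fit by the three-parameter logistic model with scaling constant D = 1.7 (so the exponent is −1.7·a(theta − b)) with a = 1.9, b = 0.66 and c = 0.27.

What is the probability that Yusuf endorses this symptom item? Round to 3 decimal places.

0.328

P(theta) = c + (1 − c) · 1 / (1 + exp(−D·a(theta − b)))
Exponent: 1.7 × 1.9 × (-0.1 − 0.66) = -2.4548
1/(1 + e^{2.4548}) = 0.0791
P = 0.27 + 0.73 × 0.0791 = 0.3277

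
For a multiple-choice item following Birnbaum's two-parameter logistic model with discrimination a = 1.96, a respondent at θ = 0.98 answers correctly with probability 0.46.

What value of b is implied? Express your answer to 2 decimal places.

P(θ) = 1 / (1 + exp(−a(θ − b)))
logit(0.46) = ln(0.46/0.54) = -0.1603
b = θ − logit/(a) = 0.98 − (-0.1603)/1.9600 = 1.0618

1.06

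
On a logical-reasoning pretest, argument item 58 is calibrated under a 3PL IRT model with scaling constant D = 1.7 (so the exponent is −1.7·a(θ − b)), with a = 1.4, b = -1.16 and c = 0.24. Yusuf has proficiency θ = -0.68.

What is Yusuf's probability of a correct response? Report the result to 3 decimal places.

P(θ) = c + (1 − c) · 1 / (1 + exp(−D·a(θ − b)))
Exponent: 1.7 × 1.4 × (-0.68 − (-1.16)) = 1.1424
1/(1 + e^{-1.1424}) = 0.7581
P = 0.24 + 0.76 × 0.7581 = 0.8162

0.816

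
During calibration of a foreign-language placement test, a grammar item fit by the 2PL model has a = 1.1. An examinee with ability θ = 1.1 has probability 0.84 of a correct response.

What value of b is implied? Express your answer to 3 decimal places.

-0.407

P(θ) = 1 / (1 + exp(−a(θ − b)))
logit(0.84) = ln(0.84/0.16) = 1.6582
b = θ − logit/(a) = 1.1 − 1.6582/1.1000 = -0.4075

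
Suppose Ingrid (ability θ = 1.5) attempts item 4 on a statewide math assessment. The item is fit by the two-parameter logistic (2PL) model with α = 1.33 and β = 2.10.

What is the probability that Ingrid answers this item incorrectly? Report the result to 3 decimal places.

P(θ) = 1 / (1 + exp(−α(θ − β)))
Exponent: 1.33 × (1.5 − 2.10) = -0.7980
1/(1 + e^{0.7980}) = 0.3105
P(incorrect) = 1 − 0.3105 = 0.6895

0.690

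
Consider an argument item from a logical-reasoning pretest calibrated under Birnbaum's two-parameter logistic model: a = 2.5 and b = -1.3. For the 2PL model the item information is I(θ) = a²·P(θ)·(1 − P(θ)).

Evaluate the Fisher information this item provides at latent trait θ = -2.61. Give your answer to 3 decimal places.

P = 1/(1+e^{3.2750}) = 0.0364
P(1−P) = 0.0364 × 0.9636 = 0.0351
I = a² × P(1−P) = 2.5² × 0.0351 = 0.21944

0.219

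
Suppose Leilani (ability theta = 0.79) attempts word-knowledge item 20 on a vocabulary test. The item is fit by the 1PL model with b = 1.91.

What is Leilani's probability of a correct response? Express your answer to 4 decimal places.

P(theta) = 1 / (1 + exp(−(theta − b)))
Exponent: (0.79 − 1.91) = -1.1200
1/(1 + e^{1.1200}) = 0.2460
P = 0.2460

0.2460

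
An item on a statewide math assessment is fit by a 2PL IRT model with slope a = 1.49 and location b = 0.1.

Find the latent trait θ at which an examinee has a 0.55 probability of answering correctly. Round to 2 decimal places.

P(θ) = 1 / (1 + exp(−a(θ − b)))
logit = ln(0.5500/0.4500) = 0.2007
θ = b + logit/(a) = 0.1 + 0.2007/1.4900 = 0.2347

0.23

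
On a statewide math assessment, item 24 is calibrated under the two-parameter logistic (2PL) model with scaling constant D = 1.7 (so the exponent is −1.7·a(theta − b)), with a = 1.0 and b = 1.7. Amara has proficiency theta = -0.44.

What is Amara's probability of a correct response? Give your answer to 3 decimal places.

P(theta) = 1 / (1 + exp(−D·a(theta − b)))
Exponent: 1.7 × 1.0 × (-0.44 − 1.7) = -3.6380
1/(1 + e^{3.6380}) = 0.0256
P = 0.0256

0.026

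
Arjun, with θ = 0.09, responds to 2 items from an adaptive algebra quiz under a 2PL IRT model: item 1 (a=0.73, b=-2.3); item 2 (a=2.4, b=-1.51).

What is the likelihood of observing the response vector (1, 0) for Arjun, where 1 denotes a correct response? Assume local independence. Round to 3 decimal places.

P(θ) = 1 / (1 + exp(−a(θ − b)))
P_1 = 1/(1+e^{-1.7447}) = 0.8513
P_2 = 1/(1+e^{-3.8400}) = 0.9790
L = P_1 × (1−P_2) = 0.8513 × 0.0210 = 0.01791

0.018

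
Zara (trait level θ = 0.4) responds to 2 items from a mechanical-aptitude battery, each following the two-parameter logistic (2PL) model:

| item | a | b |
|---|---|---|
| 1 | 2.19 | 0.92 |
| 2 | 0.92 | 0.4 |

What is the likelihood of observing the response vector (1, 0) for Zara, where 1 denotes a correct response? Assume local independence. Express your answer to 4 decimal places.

0.1213

P(θ) = 1 / (1 + exp(−a(θ − b)))
P_1 = 1/(1+e^{1.1388}) = 0.2425
P_2 = 1/(1+e^{0.0000}) = 0.5000
L = P_1 × (1−P_2) = 0.2425 × 0.5000 = 0.12127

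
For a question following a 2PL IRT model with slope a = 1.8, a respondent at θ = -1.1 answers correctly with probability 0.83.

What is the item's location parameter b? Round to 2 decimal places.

P(θ) = 1 / (1 + exp(−a(θ − b)))
logit(0.83) = ln(0.83/0.17) = 1.5856
b = θ − logit/(a) = -1.1 − 1.5856/1.8000 = -1.9809

-1.98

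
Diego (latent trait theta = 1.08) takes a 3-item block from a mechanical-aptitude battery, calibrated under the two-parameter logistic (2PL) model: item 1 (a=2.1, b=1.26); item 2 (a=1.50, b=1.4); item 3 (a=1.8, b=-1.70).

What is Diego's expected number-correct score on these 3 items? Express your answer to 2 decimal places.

1.78

P(theta) = 1 / (1 + exp(−a(theta − b)))
P_1 = 1/(1+e^{0.3780}) = 0.4066
P_2 = 1/(1+e^{0.4800}) = 0.3823
P_3 = 1/(1+e^{-5.0040}) = 0.9933
E[score] = 0.4066 + 0.3823 + 0.9933 = 1.7822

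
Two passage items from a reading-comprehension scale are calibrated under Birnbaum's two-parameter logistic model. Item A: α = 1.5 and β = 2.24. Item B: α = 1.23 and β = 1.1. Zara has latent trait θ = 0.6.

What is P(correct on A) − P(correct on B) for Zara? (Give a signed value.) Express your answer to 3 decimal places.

P(θ) = 1 / (1 + exp(−α(θ − β)))
P_A = 0.0787
P_B = 0.3509
P_A − P_B = -0.2722

-0.272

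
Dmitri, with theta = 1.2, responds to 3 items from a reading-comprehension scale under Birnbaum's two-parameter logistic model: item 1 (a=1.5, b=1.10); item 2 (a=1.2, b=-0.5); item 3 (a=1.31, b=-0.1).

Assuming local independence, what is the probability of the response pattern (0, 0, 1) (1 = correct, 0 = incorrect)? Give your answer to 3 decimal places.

P(theta) = 1 / (1 + exp(−a(theta − b)))
P_1 = 1/(1+e^{-0.1500}) = 0.5374
P_2 = 1/(1+e^{-2.0400}) = 0.8849
P_3 = 1/(1+e^{-1.7030}) = 0.8459
L = (1−P_1) × (1−P_2) × P_3 = 0.4626 × 0.1151 × 0.8459 = 0.04503

0.045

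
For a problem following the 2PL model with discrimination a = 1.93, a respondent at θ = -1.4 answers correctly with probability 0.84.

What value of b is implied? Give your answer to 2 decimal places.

-2.26

P(θ) = 1 / (1 + exp(−a(θ − b)))
logit(0.84) = ln(0.84/0.16) = 1.6582
b = θ − logit/(a) = -1.4 − 1.6582/1.9300 = -2.2592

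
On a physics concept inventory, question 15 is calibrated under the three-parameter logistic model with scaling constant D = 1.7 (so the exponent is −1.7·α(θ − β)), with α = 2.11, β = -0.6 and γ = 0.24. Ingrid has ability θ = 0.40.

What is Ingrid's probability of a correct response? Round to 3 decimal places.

P(θ) = γ + (1 − γ) · 1 / (1 + exp(−D·α(θ − β)))
Exponent: 1.7 × 2.11 × (0.40 − (-0.6)) = 3.5870
1/(1 + e^{-3.5870}) = 0.9731
P = 0.24 + 0.76 × 0.9731 = 0.9795

0.980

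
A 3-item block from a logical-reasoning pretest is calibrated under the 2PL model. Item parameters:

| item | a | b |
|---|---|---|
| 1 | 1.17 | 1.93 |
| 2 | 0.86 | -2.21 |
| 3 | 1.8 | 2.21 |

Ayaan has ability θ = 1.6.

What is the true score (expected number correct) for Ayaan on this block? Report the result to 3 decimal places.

P(θ) = 1 / (1 + exp(−a(θ − b)))
P_1 = 1/(1+e^{0.3861}) = 0.4047
P_2 = 1/(1+e^{-3.2766}) = 0.9636
P_3 = 1/(1+e^{1.0980}) = 0.2501
E[score] = 0.4047 + 0.9636 + 0.2501 = 1.6184

1.618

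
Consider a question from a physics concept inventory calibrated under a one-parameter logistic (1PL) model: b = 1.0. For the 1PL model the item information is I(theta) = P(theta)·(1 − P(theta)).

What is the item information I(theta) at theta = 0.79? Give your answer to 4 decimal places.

0.2473

P = 1/(1+e^{0.2100}) = 0.4477
P(1−P) = 0.4477 × 0.5523 = 0.2473
I = P(1−P) = 0.24726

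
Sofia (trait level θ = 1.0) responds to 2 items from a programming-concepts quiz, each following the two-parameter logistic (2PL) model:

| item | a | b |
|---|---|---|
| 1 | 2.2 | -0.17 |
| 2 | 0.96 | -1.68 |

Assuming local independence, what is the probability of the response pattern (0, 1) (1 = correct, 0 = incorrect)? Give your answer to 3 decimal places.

0.066

P(θ) = 1 / (1 + exp(−a(θ − b)))
P_1 = 1/(1+e^{-2.5740}) = 0.9292
P_2 = 1/(1+e^{-2.5728}) = 0.9291
L = (1−P_1) × P_2 = 0.0708 × 0.9291 = 0.06581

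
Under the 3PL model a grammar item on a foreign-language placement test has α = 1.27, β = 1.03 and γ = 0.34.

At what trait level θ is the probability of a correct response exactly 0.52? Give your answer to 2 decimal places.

P(θ) = γ + (1 − γ) · 1 / (1 + exp(−α(θ − β)))
Remove guessing floor: (0.52 − 0.34)/(1 − 0.34) = 0.2727
logit = ln(0.2727/0.7273) = -0.9808
θ = β + logit/(α) = 1.03 + (-0.9808)/1.2700 = 0.2577

0.26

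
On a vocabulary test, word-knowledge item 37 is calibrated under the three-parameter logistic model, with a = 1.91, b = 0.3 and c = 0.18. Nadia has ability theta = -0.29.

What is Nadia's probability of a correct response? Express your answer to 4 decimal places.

0.3807

P(theta) = c + (1 − c) · 1 / (1 + exp(−a(theta − b)))
Exponent: 1.91 × (-0.29 − 0.3) = -1.1269
1/(1 + e^{1.1269}) = 0.2447
P = 0.18 + 0.82 × 0.2447 = 0.3807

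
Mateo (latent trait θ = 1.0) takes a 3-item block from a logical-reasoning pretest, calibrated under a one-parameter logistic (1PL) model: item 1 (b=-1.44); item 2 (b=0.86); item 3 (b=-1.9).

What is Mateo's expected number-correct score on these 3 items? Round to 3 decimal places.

2.403

P(θ) = 1 / (1 + exp(−(θ − b)))
P_1 = 1/(1+e^{-2.4400}) = 0.9198
P_2 = 1/(1+e^{-0.1400}) = 0.5349
P_3 = 1/(1+e^{-2.9000}) = 0.9478
E[score] = 0.9198 + 0.5349 + 0.9478 = 2.4026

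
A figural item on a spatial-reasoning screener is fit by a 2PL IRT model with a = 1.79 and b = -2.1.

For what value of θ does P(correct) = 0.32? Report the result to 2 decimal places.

P(θ) = 1 / (1 + exp(−a(θ − b)))
logit = ln(0.3200/0.6800) = -0.7538
θ = b + logit/(a) = -2.1 + (-0.7538)/1.7900 = -2.5211

-2.52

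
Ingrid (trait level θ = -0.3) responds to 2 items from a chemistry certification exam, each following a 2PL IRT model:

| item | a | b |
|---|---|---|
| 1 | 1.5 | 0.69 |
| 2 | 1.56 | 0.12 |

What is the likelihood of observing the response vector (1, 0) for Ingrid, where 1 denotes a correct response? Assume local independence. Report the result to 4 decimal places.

P(θ) = 1 / (1 + exp(−a(θ − b)))
P_1 = 1/(1+e^{1.4850}) = 0.1847
P_2 = 1/(1+e^{0.6552}) = 0.3418
L = P_1 × (1−P_2) = 0.1847 × 0.6582 = 0.12155

0.1215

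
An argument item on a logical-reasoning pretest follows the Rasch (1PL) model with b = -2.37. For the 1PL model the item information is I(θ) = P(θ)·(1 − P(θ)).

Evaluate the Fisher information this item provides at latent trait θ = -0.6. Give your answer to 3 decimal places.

0.124

P = 1/(1+e^{-1.7700}) = 0.8545
P(1−P) = 0.8545 × 0.1455 = 0.1244
I = P(1−P) = 0.12436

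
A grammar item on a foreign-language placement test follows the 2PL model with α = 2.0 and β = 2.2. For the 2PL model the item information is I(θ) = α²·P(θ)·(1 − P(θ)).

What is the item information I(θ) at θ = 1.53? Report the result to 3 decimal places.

P = 1/(1+e^{1.3400}) = 0.2075
P(1−P) = 0.2075 × 0.7925 = 0.1644
I = α² × P(1−P) = 2.0² × 0.1644 = 0.65780

0.658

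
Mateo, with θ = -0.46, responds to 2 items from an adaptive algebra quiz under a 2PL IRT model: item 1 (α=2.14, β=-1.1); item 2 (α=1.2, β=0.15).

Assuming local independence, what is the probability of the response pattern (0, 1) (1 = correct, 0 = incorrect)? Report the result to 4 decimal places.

P(θ) = 1 / (1 + exp(−α(θ − β)))
P_1 = 1/(1+e^{-1.3696}) = 0.7973
P_2 = 1/(1+e^{0.7320}) = 0.3248
L = (1−P_1) × P_2 = 0.2027 × 0.3248 = 0.06582

0.0658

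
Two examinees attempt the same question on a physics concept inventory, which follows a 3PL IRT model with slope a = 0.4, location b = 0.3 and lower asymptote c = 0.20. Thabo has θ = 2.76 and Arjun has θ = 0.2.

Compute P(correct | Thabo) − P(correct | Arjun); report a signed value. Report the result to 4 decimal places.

0.1903

P(θ) = c + (1 − c) · 1 / (1 + exp(−a(θ − b)))
P(Thabo) = 0.7823  [exponent 0.9840]
P(Arjun) = 0.5920  [exponent -0.0400]
Difference = 0.7823 − 0.5920 = 0.1903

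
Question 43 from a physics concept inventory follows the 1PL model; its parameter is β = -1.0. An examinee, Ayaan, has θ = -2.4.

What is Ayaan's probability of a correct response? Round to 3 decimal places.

0.198

P(θ) = 1 / (1 + exp(−(θ − β)))
Exponent: (-2.4 − (-1.0)) = -1.4000
1/(1 + e^{1.4000}) = 0.1978
P = 0.1978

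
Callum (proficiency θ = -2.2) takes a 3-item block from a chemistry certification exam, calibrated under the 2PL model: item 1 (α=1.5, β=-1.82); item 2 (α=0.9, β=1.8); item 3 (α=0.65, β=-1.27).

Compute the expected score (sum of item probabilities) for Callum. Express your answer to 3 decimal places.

0.741

P(θ) = 1 / (1 + exp(−α(θ − β)))
P_1 = 1/(1+e^{0.5700}) = 0.3612
P_2 = 1/(1+e^{3.6000}) = 0.0266
P_3 = 1/(1+e^{0.6045}) = 0.3533
E[score] = 0.3612 + 0.0266 + 0.3533 = 0.7411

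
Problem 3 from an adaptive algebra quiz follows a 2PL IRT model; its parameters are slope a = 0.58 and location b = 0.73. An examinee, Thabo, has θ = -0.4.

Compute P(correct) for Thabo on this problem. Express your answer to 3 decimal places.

P(θ) = 1 / (1 + exp(−a(θ − b)))
Exponent: 0.58 × (-0.4 − 0.73) = -0.6554
1/(1 + e^{0.6554}) = 0.3418

0.342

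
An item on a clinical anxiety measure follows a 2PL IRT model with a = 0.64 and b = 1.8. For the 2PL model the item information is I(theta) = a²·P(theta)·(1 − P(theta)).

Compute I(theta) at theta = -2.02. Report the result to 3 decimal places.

P = 1/(1+e^{2.4448}) = 0.0798
P(1−P) = 0.0798 × 0.9202 = 0.0734
I = a² × P(1−P) = 0.64² × 0.0734 = 0.03008

0.030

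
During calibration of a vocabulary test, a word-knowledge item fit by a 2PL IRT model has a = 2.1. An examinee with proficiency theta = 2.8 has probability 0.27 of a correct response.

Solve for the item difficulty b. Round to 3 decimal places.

P(theta) = 1 / (1 + exp(−a(theta − b)))
logit(0.27) = ln(0.27/0.73) = -0.9946
b = theta − logit/(a) = 2.8 − (-0.9946)/2.1000 = 3.2736

3.274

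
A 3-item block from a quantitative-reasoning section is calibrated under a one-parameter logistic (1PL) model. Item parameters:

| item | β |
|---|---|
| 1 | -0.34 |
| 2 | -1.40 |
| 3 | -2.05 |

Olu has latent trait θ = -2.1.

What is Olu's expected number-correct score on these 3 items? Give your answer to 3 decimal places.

0.966

P(θ) = 1 / (1 + exp(−(θ − β)))
P_1 = 1/(1+e^{1.7600}) = 0.1468
P_2 = 1/(1+e^{0.7000}) = 0.3318
P_3 = 1/(1+e^{0.0500}) = 0.4875
E[score] = 0.1468 + 0.3318 + 0.4875 = 0.9661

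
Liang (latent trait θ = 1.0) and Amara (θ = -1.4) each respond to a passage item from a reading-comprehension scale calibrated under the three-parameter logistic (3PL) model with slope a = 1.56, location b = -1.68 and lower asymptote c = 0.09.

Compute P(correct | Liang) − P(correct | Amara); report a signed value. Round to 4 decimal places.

P(θ) = c + (1 − c) · 1 / (1 + exp(−a(θ − b)))
P(Liang) = 0.9863  [exponent 4.1808]
P(Amara) = 0.6428  [exponent 0.4368]
Difference = 0.9863 − 0.6428 = 0.3435

0.3435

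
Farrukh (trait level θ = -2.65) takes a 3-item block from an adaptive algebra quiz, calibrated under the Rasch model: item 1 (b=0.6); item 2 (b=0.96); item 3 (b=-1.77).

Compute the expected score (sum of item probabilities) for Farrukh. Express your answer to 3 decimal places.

P(θ) = 1 / (1 + exp(−(θ − b)))
P_1 = 1/(1+e^{3.2500}) = 0.0373
P_2 = 1/(1+e^{3.6100}) = 0.0263
P_3 = 1/(1+e^{0.8800}) = 0.2932
E[score] = 0.0373 + 0.0263 + 0.2932 = 0.3568

0.357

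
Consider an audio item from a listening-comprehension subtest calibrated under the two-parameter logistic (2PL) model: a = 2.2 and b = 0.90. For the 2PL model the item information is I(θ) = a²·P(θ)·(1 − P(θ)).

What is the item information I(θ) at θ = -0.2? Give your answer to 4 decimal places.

0.3630

P = 1/(1+e^{2.4200}) = 0.0817
P(1−P) = 0.0817 × 0.9183 = 0.0750
I = a² × P(1−P) = 2.2² × 0.0750 = 0.36296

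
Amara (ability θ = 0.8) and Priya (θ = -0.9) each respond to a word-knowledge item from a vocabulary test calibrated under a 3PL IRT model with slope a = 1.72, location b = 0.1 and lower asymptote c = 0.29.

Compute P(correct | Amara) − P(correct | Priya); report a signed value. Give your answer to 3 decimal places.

0.438

P(θ) = c + (1 − c) · 1 / (1 + exp(−a(θ − b)))
P(Amara) = 0.8362  [exponent 1.2040]
P(Priya) = 0.3978  [exponent -1.7200]
Difference = 0.8362 − 0.3978 = 0.4383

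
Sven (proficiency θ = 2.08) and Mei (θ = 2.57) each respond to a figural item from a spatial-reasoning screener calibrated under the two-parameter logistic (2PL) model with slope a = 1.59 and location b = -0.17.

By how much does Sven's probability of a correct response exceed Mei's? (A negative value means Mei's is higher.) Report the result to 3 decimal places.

P(θ) = 1 / (1 + exp(−a(θ − b)))
P(Sven) = 0.9728  [exponent 3.5775]
P(Mei) = 0.9873  [exponent 4.3566]
Difference = 0.9728 − 0.9873 = -0.0145

-0.015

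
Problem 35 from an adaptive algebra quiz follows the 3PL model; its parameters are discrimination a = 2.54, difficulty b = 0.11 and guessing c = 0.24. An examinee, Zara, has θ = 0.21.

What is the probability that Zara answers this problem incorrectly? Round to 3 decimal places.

P(θ) = c + (1 − c) · 1 / (1 + exp(−a(θ − b)))
Exponent: 2.54 × (0.21 − 0.11) = 0.2540
1/(1 + e^{-0.2540}) = 0.5632
P = 0.24 + 0.76 × 0.5632 = 0.6680
P(incorrect) = 1 − 0.6680 = 0.3320

0.332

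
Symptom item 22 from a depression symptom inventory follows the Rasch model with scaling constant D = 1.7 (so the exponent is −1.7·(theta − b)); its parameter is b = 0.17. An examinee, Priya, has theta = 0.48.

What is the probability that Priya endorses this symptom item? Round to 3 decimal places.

0.629

P(theta) = 1 / (1 + exp(−D·(theta − b)))
Exponent: 1.7 × (0.48 − 0.17) = 0.5270
1/(1 + e^{-0.5270}) = 0.6288
P = 0.6288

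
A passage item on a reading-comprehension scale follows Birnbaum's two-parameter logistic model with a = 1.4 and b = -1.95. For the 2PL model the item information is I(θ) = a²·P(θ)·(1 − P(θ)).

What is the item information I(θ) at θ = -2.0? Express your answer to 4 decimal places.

P = 1/(1+e^{0.0700}) = 0.4825
P(1−P) = 0.4825 × 0.5175 = 0.2497
I = a² × P(1−P) = 1.4² × 0.2497 = 0.48940

0.4894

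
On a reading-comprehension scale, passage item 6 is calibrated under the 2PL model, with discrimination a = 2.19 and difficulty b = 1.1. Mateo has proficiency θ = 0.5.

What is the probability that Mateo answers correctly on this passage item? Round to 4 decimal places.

0.2118

P(θ) = 1 / (1 + exp(−a(θ − b)))
Exponent: 2.19 × (0.5 − 1.1) = -1.3140
1/(1 + e^{1.3140}) = 0.2118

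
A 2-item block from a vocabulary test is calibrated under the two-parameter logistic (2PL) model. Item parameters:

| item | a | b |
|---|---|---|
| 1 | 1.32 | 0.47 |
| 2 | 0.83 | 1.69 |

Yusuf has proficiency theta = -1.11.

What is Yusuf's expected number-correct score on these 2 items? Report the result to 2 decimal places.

0.20

P(theta) = 1 / (1 + exp(−a(theta − b)))
P_1 = 1/(1+e^{2.0856}) = 0.1105
P_2 = 1/(1+e^{2.3240}) = 0.0892
E[score] = 0.1105 + 0.0892 = 0.1997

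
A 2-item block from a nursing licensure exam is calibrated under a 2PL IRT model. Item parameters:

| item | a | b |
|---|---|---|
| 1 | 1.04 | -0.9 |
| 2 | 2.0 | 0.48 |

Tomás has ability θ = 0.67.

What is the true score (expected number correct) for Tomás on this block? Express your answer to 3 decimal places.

P(θ) = 1 / (1 + exp(−a(θ − b)))
P_1 = 1/(1+e^{-1.6328}) = 0.8366
P_2 = 1/(1+e^{-0.3800}) = 0.5939
E[score] = 0.8366 + 0.5939 = 1.4304

1.430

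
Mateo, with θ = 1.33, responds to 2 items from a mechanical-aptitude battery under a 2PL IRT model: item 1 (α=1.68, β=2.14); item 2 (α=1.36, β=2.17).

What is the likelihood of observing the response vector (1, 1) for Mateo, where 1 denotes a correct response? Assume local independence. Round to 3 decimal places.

P(θ) = 1 / (1 + exp(−α(θ − β)))
P_1 = 1/(1+e^{1.3608}) = 0.2041
P_2 = 1/(1+e^{1.1424}) = 0.2419
L = P_1 × P_2 = 0.2041 × 0.2419 = 0.04937

0.049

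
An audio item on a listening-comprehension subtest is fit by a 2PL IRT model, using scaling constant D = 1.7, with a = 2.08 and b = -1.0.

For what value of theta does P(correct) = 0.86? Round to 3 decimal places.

P(theta) = 1 / (1 + exp(−D·a(theta − b)))
logit = ln(0.8600/0.1400) = 1.8153
theta = b + logit/(1.7·a) = -1.0 + 1.8153/3.5360 = -0.4866

-0.487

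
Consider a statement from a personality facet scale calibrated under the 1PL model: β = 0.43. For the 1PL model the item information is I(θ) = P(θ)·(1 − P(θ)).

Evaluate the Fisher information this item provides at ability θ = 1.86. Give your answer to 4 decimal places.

0.1558

P = 1/(1+e^{-1.4300}) = 0.8069
P(1−P) = 0.8069 × 0.1931 = 0.1558
I = P(1−P) = 0.15581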